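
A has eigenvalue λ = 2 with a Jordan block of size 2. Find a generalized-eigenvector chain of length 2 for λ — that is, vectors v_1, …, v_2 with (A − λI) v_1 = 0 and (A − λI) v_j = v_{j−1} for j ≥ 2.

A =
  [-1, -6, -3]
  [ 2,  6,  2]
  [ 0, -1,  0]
A Jordan chain for λ = 2 of length 2:
v_1 = (3, -2, 1)ᵀ
v_2 = (1, -1, 0)ᵀ

Let N = A − (2)·I. We want v_2 with N^2 v_2 = 0 but N^1 v_2 ≠ 0; then v_{j-1} := N · v_j for j = 2, …, 2.

Pick v_2 = (1, -1, 0)ᵀ.
Then v_1 = N · v_2 = (3, -2, 1)ᵀ.

Sanity check: (A − (2)·I) v_1 = (0, 0, 0)ᵀ = 0. ✓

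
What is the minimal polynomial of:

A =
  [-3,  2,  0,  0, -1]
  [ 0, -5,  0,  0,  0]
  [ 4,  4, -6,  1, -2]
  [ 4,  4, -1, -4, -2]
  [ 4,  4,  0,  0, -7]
x^2 + 10*x + 25

The characteristic polynomial is χ_A(x) = (x + 5)^5, so the eigenvalues are known. The minimal polynomial is
  m_A(x) = Π_λ (x − λ)^{k_λ}
where k_λ is the size of the *largest* Jordan block for λ (equivalently, the smallest k with (A − λI)^k v = 0 for every generalised eigenvector v of λ).

  λ = -5: largest Jordan block has size 2, contributing (x + 5)^2

So m_A(x) = (x + 5)^2 = x^2 + 10*x + 25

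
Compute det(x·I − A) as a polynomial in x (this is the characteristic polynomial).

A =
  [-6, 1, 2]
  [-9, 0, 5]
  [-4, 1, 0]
x^3 + 6*x^2 + 12*x + 8

Expanding det(x·I − A) (e.g. by cofactor expansion or by noting that A is similar to its Jordan form J, which has the same characteristic polynomial as A) gives
  χ_A(x) = x^3 + 6*x^2 + 12*x + 8
which factors as (x + 2)^3. The eigenvalues (with algebraic multiplicities) are λ = -2 with multiplicity 3.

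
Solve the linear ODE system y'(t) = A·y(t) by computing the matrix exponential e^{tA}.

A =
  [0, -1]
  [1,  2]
e^{tA} =
  [-t*exp(t) + exp(t), -t*exp(t)]
  [t*exp(t), t*exp(t) + exp(t)]

Strategy: write A = P · J · P⁻¹ where J is a Jordan canonical form, so e^{tA} = P · e^{tJ} · P⁻¹, and e^{tJ} can be computed block-by-block.

A has Jordan form
J =
  [1, 1]
  [0, 1]
(up to reordering of blocks).

Per-block formulas:
  For a 2×2 Jordan block J_2(1): exp(t · J_2(1)) = e^(1t)·(I + t·N), where N is the 2×2 nilpotent shift.

After assembling e^{tJ} and conjugating by P, we get:

e^{tA} =
  [-t*exp(t) + exp(t), -t*exp(t)]
  [t*exp(t), t*exp(t) + exp(t)]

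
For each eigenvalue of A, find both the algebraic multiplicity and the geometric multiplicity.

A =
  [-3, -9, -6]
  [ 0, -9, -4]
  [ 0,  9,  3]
λ = -3: alg = 3, geom = 2

Step 1 — factor the characteristic polynomial to read off the algebraic multiplicities:
  χ_A(x) = (x + 3)^3

Step 2 — compute geometric multiplicities via the rank-nullity identity g(λ) = n − rank(A − λI):
  rank(A − (-3)·I) = 1, so dim ker(A − (-3)·I) = n − 1 = 2

Summary:
  λ = -3: algebraic multiplicity = 3, geometric multiplicity = 2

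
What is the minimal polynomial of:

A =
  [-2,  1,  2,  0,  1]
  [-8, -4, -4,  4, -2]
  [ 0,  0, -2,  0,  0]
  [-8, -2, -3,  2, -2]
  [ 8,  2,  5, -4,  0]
x^4 + 4*x^3 - 16*x - 16

The characteristic polynomial is χ_A(x) = (x - 2)*(x + 2)^4, so the eigenvalues are known. The minimal polynomial is
  m_A(x) = Π_λ (x − λ)^{k_λ}
where k_λ is the size of the *largest* Jordan block for λ (equivalently, the smallest k with (A − λI)^k v = 0 for every generalised eigenvector v of λ).

  λ = -2: largest Jordan block has size 3, contributing (x + 2)^3
  λ = 2: largest Jordan block has size 1, contributing (x − 2)

So m_A(x) = (x - 2)*(x + 2)^3 = x^4 + 4*x^3 - 16*x - 16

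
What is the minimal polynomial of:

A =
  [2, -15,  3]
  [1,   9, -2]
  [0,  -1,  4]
x^3 - 15*x^2 + 75*x - 125

The characteristic polynomial is χ_A(x) = (x - 5)^3, so the eigenvalues are known. The minimal polynomial is
  m_A(x) = Π_λ (x − λ)^{k_λ}
where k_λ is the size of the *largest* Jordan block for λ (equivalently, the smallest k with (A − λI)^k v = 0 for every generalised eigenvector v of λ).

  λ = 5: largest Jordan block has size 3, contributing (x − 5)^3

So m_A(x) = (x - 5)^3 = x^3 - 15*x^2 + 75*x - 125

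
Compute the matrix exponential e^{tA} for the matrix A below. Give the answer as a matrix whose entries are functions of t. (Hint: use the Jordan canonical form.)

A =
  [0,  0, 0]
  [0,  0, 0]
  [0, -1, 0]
e^{tA} =
  [1, 0, 0]
  [0, 1, 0]
  [0, -t, 1]

Strategy: write A = P · J · P⁻¹ where J is a Jordan canonical form, so e^{tA} = P · e^{tJ} · P⁻¹, and e^{tJ} can be computed block-by-block.

A has Jordan form
J =
  [0, 1, 0]
  [0, 0, 0]
  [0, 0, 0]
(up to reordering of blocks).

Per-block formulas:
  For a 2×2 Jordan block J_2(0): exp(t · J_2(0)) = e^(0t)·(I + t·N), where N is the 2×2 nilpotent shift.
  For a 1×1 block at λ = 0: exp(t · [0]) = [e^(0t)].

After assembling e^{tJ} and conjugating by P, we get:

e^{tA} =
  [1, 0, 0]
  [0, 1, 0]
  [0, -t, 1]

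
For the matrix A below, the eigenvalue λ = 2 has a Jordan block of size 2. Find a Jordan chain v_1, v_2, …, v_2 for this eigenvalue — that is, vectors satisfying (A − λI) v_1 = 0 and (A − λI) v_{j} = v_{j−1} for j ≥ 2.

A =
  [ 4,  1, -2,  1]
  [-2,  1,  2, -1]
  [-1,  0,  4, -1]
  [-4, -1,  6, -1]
A Jordan chain for λ = 2 of length 2:
v_1 = (2, -2, -1, -4)ᵀ
v_2 = (1, 0, 0, 0)ᵀ

Let N = A − (2)·I. We want v_2 with N^2 v_2 = 0 but N^1 v_2 ≠ 0; then v_{j-1} := N · v_j for j = 2, …, 2.

Pick v_2 = (1, 0, 0, 0)ᵀ.
Then v_1 = N · v_2 = (2, -2, -1, -4)ᵀ.

Sanity check: (A − (2)·I) v_1 = (0, 0, 0, 0)ᵀ = 0. ✓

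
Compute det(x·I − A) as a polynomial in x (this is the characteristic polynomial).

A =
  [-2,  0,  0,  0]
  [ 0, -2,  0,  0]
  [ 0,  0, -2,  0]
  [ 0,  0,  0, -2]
x^4 + 8*x^3 + 24*x^2 + 32*x + 16

Expanding det(x·I − A) (e.g. by cofactor expansion or by noting that A is similar to its Jordan form J, which has the same characteristic polynomial as A) gives
  χ_A(x) = x^4 + 8*x^3 + 24*x^2 + 32*x + 16
which factors as (x + 2)^4. The eigenvalues (with algebraic multiplicities) are λ = -2 with multiplicity 4.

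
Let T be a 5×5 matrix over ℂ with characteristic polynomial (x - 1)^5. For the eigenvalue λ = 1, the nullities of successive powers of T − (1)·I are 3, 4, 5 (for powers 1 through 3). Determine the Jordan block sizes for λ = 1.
Block sizes for λ = 1: [3, 1, 1]

From the dimensions of kernels of powers, the number of Jordan blocks of size at least j is d_j − d_{j−1} where d_j = dim ker(N^j) (with d_0 = 0). Computing the differences gives [3, 1, 1].
The number of blocks of size exactly k is (#blocks of size ≥ k) − (#blocks of size ≥ k + 1), so the partition is: 2 block(s) of size 1, 1 block(s) of size 3.
In nonincreasing order the block sizes are [3, 1, 1].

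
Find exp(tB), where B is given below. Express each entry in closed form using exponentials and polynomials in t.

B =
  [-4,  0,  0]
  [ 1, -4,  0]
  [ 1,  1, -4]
e^{tB} =
  [exp(-4*t), 0, 0]
  [t*exp(-4*t), exp(-4*t), 0]
  [t^2*exp(-4*t)/2 + t*exp(-4*t), t*exp(-4*t), exp(-4*t)]

Strategy: write B = P · J · P⁻¹ where J is a Jordan canonical form, so e^{tB} = P · e^{tJ} · P⁻¹, and e^{tJ} can be computed block-by-block.

B has Jordan form
J =
  [-4,  1,  0]
  [ 0, -4,  1]
  [ 0,  0, -4]
(up to reordering of blocks).

Per-block formulas:
  For a 3×3 Jordan block J_3(-4): exp(t · J_3(-4)) = e^(-4t)·(I + t·N + (t^2/2)·N^2), where N is the 3×3 nilpotent shift.

After assembling e^{tJ} and conjugating by P, we get:

e^{tB} =
  [exp(-4*t), 0, 0]
  [t*exp(-4*t), exp(-4*t), 0]
  [t^2*exp(-4*t)/2 + t*exp(-4*t), t*exp(-4*t), exp(-4*t)]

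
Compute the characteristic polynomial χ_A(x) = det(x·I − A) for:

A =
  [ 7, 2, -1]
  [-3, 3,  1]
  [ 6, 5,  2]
x^3 - 12*x^2 + 48*x - 64

Expanding det(x·I − A) (e.g. by cofactor expansion or by noting that A is similar to its Jordan form J, which has the same characteristic polynomial as A) gives
  χ_A(x) = x^3 - 12*x^2 + 48*x - 64
which factors as (x - 4)^3. The eigenvalues (with algebraic multiplicities) are λ = 4 with multiplicity 3.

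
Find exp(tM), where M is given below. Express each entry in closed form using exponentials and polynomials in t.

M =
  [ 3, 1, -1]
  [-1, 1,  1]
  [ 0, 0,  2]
e^{tM} =
  [t*exp(2*t) + exp(2*t), t*exp(2*t), -t*exp(2*t)]
  [-t*exp(2*t), -t*exp(2*t) + exp(2*t), t*exp(2*t)]
  [0, 0, exp(2*t)]

Strategy: write M = P · J · P⁻¹ where J is a Jordan canonical form, so e^{tM} = P · e^{tJ} · P⁻¹, and e^{tJ} can be computed block-by-block.

M has Jordan form
J =
  [2, 1, 0]
  [0, 2, 0]
  [0, 0, 2]
(up to reordering of blocks).

Per-block formulas:
  For a 1×1 block at λ = 2: exp(t · [2]) = [e^(2t)].
  For a 2×2 Jordan block J_2(2): exp(t · J_2(2)) = e^(2t)·(I + t·N), where N is the 2×2 nilpotent shift.

After assembling e^{tJ} and conjugating by P, we get:

e^{tM} =
  [t*exp(2*t) + exp(2*t), t*exp(2*t), -t*exp(2*t)]
  [-t*exp(2*t), -t*exp(2*t) + exp(2*t), t*exp(2*t)]
  [0, 0, exp(2*t)]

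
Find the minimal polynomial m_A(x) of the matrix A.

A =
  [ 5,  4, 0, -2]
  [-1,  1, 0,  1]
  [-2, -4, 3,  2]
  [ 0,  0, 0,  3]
x^2 - 6*x + 9

The characteristic polynomial is χ_A(x) = (x - 3)^4, so the eigenvalues are known. The minimal polynomial is
  m_A(x) = Π_λ (x − λ)^{k_λ}
where k_λ is the size of the *largest* Jordan block for λ (equivalently, the smallest k with (A − λI)^k v = 0 for every generalised eigenvector v of λ).

  λ = 3: largest Jordan block has size 2, contributing (x − 3)^2

So m_A(x) = (x - 3)^2 = x^2 - 6*x + 9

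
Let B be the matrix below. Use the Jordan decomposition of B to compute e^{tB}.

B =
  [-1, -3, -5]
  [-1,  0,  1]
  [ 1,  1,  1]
e^{tB} =
  [-t^2/2 - t + 1, -t^2 - 3*t, -3*t^2/2 - 5*t]
  [t^2 - t, 2*t^2 + 1, 3*t^2 + t]
  [-t^2/2 + t, -t^2 + t, -3*t^2/2 + t + 1]

Strategy: write B = P · J · P⁻¹ where J is a Jordan canonical form, so e^{tB} = P · e^{tJ} · P⁻¹, and e^{tJ} can be computed block-by-block.

B has Jordan form
J =
  [0, 1, 0]
  [0, 0, 1]
  [0, 0, 0]
(up to reordering of blocks).

Per-block formulas:
  For a 3×3 Jordan block J_3(0): exp(t · J_3(0)) = e^(0t)·(I + t·N + (t^2/2)·N^2), where N is the 3×3 nilpotent shift.

After assembling e^{tJ} and conjugating by P, we get:

e^{tB} =
  [-t^2/2 - t + 1, -t^2 - 3*t, -3*t^2/2 - 5*t]
  [t^2 - t, 2*t^2 + 1, 3*t^2 + t]
  [-t^2/2 + t, -t^2 + t, -3*t^2/2 + t + 1]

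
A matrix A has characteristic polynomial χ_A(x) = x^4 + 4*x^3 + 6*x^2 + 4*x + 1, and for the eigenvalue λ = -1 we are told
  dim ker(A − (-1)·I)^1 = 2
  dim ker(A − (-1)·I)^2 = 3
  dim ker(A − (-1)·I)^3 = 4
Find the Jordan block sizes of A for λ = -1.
Block sizes for λ = -1: [3, 1]

From the dimensions of kernels of powers, the number of Jordan blocks of size at least j is d_j − d_{j−1} where d_j = dim ker(N^j) (with d_0 = 0). Computing the differences gives [2, 1, 1].
The number of blocks of size exactly k is (#blocks of size ≥ k) − (#blocks of size ≥ k + 1), so the partition is: 1 block(s) of size 1, 1 block(s) of size 3.
In nonincreasing order the block sizes are [3, 1].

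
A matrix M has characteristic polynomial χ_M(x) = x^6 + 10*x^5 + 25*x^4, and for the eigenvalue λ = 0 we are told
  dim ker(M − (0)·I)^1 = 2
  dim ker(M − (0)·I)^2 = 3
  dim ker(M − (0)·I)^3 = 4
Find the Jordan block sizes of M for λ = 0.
Block sizes for λ = 0: [3, 1]

From the dimensions of kernels of powers, the number of Jordan blocks of size at least j is d_j − d_{j−1} where d_j = dim ker(N^j) (with d_0 = 0). Computing the differences gives [2, 1, 1].
The number of blocks of size exactly k is (#blocks of size ≥ k) − (#blocks of size ≥ k + 1), so the partition is: 1 block(s) of size 1, 1 block(s) of size 3.
In nonincreasing order the block sizes are [3, 1].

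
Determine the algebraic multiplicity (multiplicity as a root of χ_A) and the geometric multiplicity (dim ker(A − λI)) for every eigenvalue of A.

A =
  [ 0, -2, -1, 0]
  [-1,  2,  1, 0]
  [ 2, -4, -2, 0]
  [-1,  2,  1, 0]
λ = 0: alg = 4, geom = 2

Step 1 — factor the characteristic polynomial to read off the algebraic multiplicities:
  χ_A(x) = x^4

Step 2 — compute geometric multiplicities via the rank-nullity identity g(λ) = n − rank(A − λI):
  rank(A − (0)·I) = 2, so dim ker(A − (0)·I) = n − 2 = 2

Summary:
  λ = 0: algebraic multiplicity = 4, geometric multiplicity = 2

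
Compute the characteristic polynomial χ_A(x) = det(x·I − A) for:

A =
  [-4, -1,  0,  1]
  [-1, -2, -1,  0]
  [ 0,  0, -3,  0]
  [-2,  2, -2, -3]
x^4 + 12*x^3 + 54*x^2 + 108*x + 81

Expanding det(x·I − A) (e.g. by cofactor expansion or by noting that A is similar to its Jordan form J, which has the same characteristic polynomial as A) gives
  χ_A(x) = x^4 + 12*x^3 + 54*x^2 + 108*x + 81
which factors as (x + 3)^4. The eigenvalues (with algebraic multiplicities) are λ = -3 with multiplicity 4.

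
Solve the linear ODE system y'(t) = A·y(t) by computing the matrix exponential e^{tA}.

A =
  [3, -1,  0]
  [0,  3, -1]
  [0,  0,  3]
e^{tA} =
  [exp(3*t), -t*exp(3*t), t^2*exp(3*t)/2]
  [0, exp(3*t), -t*exp(3*t)]
  [0, 0, exp(3*t)]

Strategy: write A = P · J · P⁻¹ where J is a Jordan canonical form, so e^{tA} = P · e^{tJ} · P⁻¹, and e^{tJ} can be computed block-by-block.

A has Jordan form
J =
  [3, 1, 0]
  [0, 3, 1]
  [0, 0, 3]
(up to reordering of blocks).

Per-block formulas:
  For a 3×3 Jordan block J_3(3): exp(t · J_3(3)) = e^(3t)·(I + t·N + (t^2/2)·N^2), where N is the 3×3 nilpotent shift.

After assembling e^{tJ} and conjugating by P, we get:

e^{tA} =
  [exp(3*t), -t*exp(3*t), t^2*exp(3*t)/2]
  [0, exp(3*t), -t*exp(3*t)]
  [0, 0, exp(3*t)]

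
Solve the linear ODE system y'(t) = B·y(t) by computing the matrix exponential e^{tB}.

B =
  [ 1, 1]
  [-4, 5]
e^{tB} =
  [-2*t*exp(3*t) + exp(3*t), t*exp(3*t)]
  [-4*t*exp(3*t), 2*t*exp(3*t) + exp(3*t)]

Strategy: write B = P · J · P⁻¹ where J is a Jordan canonical form, so e^{tB} = P · e^{tJ} · P⁻¹, and e^{tJ} can be computed block-by-block.

B has Jordan form
J =
  [3, 1]
  [0, 3]
(up to reordering of blocks).

Per-block formulas:
  For a 2×2 Jordan block J_2(3): exp(t · J_2(3)) = e^(3t)·(I + t·N), where N is the 2×2 nilpotent shift.

After assembling e^{tJ} and conjugating by P, we get:

e^{tB} =
  [-2*t*exp(3*t) + exp(3*t), t*exp(3*t)]
  [-4*t*exp(3*t), 2*t*exp(3*t) + exp(3*t)]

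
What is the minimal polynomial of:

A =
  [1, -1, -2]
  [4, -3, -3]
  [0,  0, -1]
x^3 + 3*x^2 + 3*x + 1

The characteristic polynomial is χ_A(x) = (x + 1)^3, so the eigenvalues are known. The minimal polynomial is
  m_A(x) = Π_λ (x − λ)^{k_λ}
where k_λ is the size of the *largest* Jordan block for λ (equivalently, the smallest k with (A − λI)^k v = 0 for every generalised eigenvector v of λ).

  λ = -1: largest Jordan block has size 3, contributing (x + 1)^3

So m_A(x) = (x + 1)^3 = x^3 + 3*x^2 + 3*x + 1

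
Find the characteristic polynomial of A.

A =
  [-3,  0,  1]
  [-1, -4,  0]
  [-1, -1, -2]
x^3 + 9*x^2 + 27*x + 27

Expanding det(x·I − A) (e.g. by cofactor expansion or by noting that A is similar to its Jordan form J, which has the same characteristic polynomial as A) gives
  χ_A(x) = x^3 + 9*x^2 + 27*x + 27
which factors as (x + 3)^3. The eigenvalues (with algebraic multiplicities) are λ = -3 with multiplicity 3.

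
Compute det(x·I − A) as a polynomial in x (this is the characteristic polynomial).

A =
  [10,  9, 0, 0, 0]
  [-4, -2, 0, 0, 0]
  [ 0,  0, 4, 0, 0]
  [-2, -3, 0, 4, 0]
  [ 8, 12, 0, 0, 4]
x^5 - 20*x^4 + 160*x^3 - 640*x^2 + 1280*x - 1024

Expanding det(x·I − A) (e.g. by cofactor expansion or by noting that A is similar to its Jordan form J, which has the same characteristic polynomial as A) gives
  χ_A(x) = x^5 - 20*x^4 + 160*x^3 - 640*x^2 + 1280*x - 1024
which factors as (x - 4)^5. The eigenvalues (with algebraic multiplicities) are λ = 4 with multiplicity 5.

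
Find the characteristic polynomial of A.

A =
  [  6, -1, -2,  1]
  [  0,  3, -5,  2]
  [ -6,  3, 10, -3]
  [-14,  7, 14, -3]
x^4 - 16*x^3 + 96*x^2 - 256*x + 256

Expanding det(x·I − A) (e.g. by cofactor expansion or by noting that A is similar to its Jordan form J, which has the same characteristic polynomial as A) gives
  χ_A(x) = x^4 - 16*x^3 + 96*x^2 - 256*x + 256
which factors as (x - 4)^4. The eigenvalues (with algebraic multiplicities) are λ = 4 with multiplicity 4.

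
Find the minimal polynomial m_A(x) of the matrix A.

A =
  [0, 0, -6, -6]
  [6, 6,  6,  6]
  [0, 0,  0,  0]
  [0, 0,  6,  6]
x^2 - 6*x

The characteristic polynomial is χ_A(x) = x^2*(x - 6)^2, so the eigenvalues are known. The minimal polynomial is
  m_A(x) = Π_λ (x − λ)^{k_λ}
where k_λ is the size of the *largest* Jordan block for λ (equivalently, the smallest k with (A − λI)^k v = 0 for every generalised eigenvector v of λ).

  λ = 0: largest Jordan block has size 1, contributing (x − 0)
  λ = 6: largest Jordan block has size 1, contributing (x − 6)

So m_A(x) = x*(x - 6) = x^2 - 6*x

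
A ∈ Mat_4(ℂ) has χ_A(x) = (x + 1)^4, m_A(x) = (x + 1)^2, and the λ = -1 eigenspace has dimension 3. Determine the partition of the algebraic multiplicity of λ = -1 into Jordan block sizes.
Block sizes for λ = -1: [2, 1, 1]

Step 1 — from the characteristic polynomial, algebraic multiplicity of λ = -1 is 4. From dim ker(A − (-1)·I) = 3, there are exactly 3 Jordan blocks for λ = -1.
Step 2 — from the minimal polynomial, the factor (x + 1)^2 tells us the largest block for λ = -1 has size 2.
Step 3 — with total size 4, 3 blocks, and largest block 2, the block sizes (in nonincreasing order) are [2, 1, 1].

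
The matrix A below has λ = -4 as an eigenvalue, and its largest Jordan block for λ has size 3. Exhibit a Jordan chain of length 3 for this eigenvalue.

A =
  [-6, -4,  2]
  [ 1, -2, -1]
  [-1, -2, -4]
A Jordan chain for λ = -4 of length 3:
v_1 = (-2, 1, 0)ᵀ
v_2 = (-2, 1, -1)ᵀ
v_3 = (1, 0, 0)ᵀ

Let N = A − (-4)·I. We want v_3 with N^3 v_3 = 0 but N^2 v_3 ≠ 0; then v_{j-1} := N · v_j for j = 3, …, 2.

Pick v_3 = (1, 0, 0)ᵀ.
Then v_2 = N · v_3 = (-2, 1, -1)ᵀ.
Then v_1 = N · v_2 = (-2, 1, 0)ᵀ.

Sanity check: (A − (-4)·I) v_1 = (0, 0, 0)ᵀ = 0. ✓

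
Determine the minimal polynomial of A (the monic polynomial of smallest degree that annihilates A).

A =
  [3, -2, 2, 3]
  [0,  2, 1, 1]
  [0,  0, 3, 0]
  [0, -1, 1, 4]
x^3 - 9*x^2 + 27*x - 27

The characteristic polynomial is χ_A(x) = (x - 3)^4, so the eigenvalues are known. The minimal polynomial is
  m_A(x) = Π_λ (x − λ)^{k_λ}
where k_λ is the size of the *largest* Jordan block for λ (equivalently, the smallest k with (A − λI)^k v = 0 for every generalised eigenvector v of λ).

  λ = 3: largest Jordan block has size 3, contributing (x − 3)^3

So m_A(x) = (x - 3)^3 = x^3 - 9*x^2 + 27*x - 27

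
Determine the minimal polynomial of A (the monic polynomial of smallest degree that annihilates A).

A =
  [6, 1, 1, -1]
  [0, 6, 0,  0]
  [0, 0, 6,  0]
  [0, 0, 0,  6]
x^2 - 12*x + 36

The characteristic polynomial is χ_A(x) = (x - 6)^4, so the eigenvalues are known. The minimal polynomial is
  m_A(x) = Π_λ (x − λ)^{k_λ}
where k_λ is the size of the *largest* Jordan block for λ (equivalently, the smallest k with (A − λI)^k v = 0 for every generalised eigenvector v of λ).

  λ = 6: largest Jordan block has size 2, contributing (x − 6)^2

So m_A(x) = (x - 6)^2 = x^2 - 12*x + 36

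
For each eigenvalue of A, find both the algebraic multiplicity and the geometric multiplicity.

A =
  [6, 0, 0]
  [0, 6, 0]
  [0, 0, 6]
λ = 6: alg = 3, geom = 3

Step 1 — factor the characteristic polynomial to read off the algebraic multiplicities:
  χ_A(x) = (x - 6)^3

Step 2 — compute geometric multiplicities via the rank-nullity identity g(λ) = n − rank(A − λI):
  rank(A − (6)·I) = 0, so dim ker(A − (6)·I) = n − 0 = 3

Summary:
  λ = 6: algebraic multiplicity = 3, geometric multiplicity = 3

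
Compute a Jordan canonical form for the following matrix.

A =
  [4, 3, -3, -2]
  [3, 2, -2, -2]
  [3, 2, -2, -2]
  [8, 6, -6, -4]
J_3(0) ⊕ J_1(0)

The characteristic polynomial is
  det(x·I − A) = x^4

Eigenvalues and multiplicities (the geometric multiplicity of λ is n − rank(A − λI), which equals the number of Jordan blocks for λ):
  λ = 0: algebraic multiplicity = 4, geometric multiplicity = 2

Determining the block sizes for each eigenvalue:
  λ = 0: with am = 4 and gm = 2, the partition is not yet determined (e.g. several partitions of 4 into 2 parts exist). Let N = A − (0)·I. Computing rank(N^1) = 2, rank(N^2) = 1, rank(N^3) = 0; the number of blocks of size ≥ j is rank(N^{j−1}) − rank(N^j), giving [2, 1, 1]. So we have 1 block(s) of size 3, 1 block(s) of size 1 → block sizes [3, 1]

Assembling the blocks gives a Jordan form
J =
  [0, 1, 0, 0]
  [0, 0, 1, 0]
  [0, 0, 0, 0]
  [0, 0, 0, 0]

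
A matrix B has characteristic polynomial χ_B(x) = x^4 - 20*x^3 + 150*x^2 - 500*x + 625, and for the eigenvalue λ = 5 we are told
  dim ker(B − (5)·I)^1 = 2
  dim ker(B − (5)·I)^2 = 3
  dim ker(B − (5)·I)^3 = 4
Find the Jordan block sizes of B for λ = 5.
Block sizes for λ = 5: [3, 1]

From the dimensions of kernels of powers, the number of Jordan blocks of size at least j is d_j − d_{j−1} where d_j = dim ker(N^j) (with d_0 = 0). Computing the differences gives [2, 1, 1].
The number of blocks of size exactly k is (#blocks of size ≥ k) − (#blocks of size ≥ k + 1), so the partition is: 1 block(s) of size 1, 1 block(s) of size 3.
In nonincreasing order the block sizes are [3, 1].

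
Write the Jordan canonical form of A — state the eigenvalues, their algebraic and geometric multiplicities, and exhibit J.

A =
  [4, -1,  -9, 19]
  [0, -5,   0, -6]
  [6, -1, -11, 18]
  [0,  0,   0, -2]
J_2(-5) ⊕ J_2(-2)

The characteristic polynomial is
  det(x·I − A) = x^4 + 14*x^3 + 69*x^2 + 140*x + 100 = (x + 2)^2*(x + 5)^2

Eigenvalues and multiplicities (the geometric multiplicity of λ is n − rank(A − λI), which equals the number of Jordan blocks for λ):
  λ = -5: algebraic multiplicity = 2, geometric multiplicity = 1
  λ = -2: algebraic multiplicity = 2, geometric multiplicity = 1

Determining the block sizes for each eigenvalue:
  λ = -5: one block (gm = 1), so the single block has size am = 2 → block sizes [2]
  λ = -2: one block (gm = 1), so the single block has size am = 2 → block sizes [2]

Assembling the blocks gives a Jordan form
J =
  [-5,  1,  0,  0]
  [ 0, -5,  0,  0]
  [ 0,  0, -2,  1]
  [ 0,  0,  0, -2]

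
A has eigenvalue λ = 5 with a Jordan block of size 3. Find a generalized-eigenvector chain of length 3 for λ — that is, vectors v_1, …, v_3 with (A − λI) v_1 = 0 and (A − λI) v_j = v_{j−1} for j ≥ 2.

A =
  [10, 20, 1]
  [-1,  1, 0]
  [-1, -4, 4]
A Jordan chain for λ = 5 of length 3:
v_1 = (4, -1, 0)ᵀ
v_2 = (5, -1, -1)ᵀ
v_3 = (1, 0, 0)ᵀ

Let N = A − (5)·I. We want v_3 with N^3 v_3 = 0 but N^2 v_3 ≠ 0; then v_{j-1} := N · v_j for j = 3, …, 2.

Pick v_3 = (1, 0, 0)ᵀ.
Then v_2 = N · v_3 = (5, -1, -1)ᵀ.
Then v_1 = N · v_2 = (4, -1, 0)ᵀ.

Sanity check: (A − (5)·I) v_1 = (0, 0, 0)ᵀ = 0. ✓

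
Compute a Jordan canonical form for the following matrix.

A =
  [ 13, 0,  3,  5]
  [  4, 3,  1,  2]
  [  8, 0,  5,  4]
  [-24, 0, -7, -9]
J_3(3) ⊕ J_1(3)

The characteristic polynomial is
  det(x·I − A) = x^4 - 12*x^3 + 54*x^2 - 108*x + 81 = (x - 3)^4

Eigenvalues and multiplicities (the geometric multiplicity of λ is n − rank(A − λI), which equals the number of Jordan blocks for λ):
  λ = 3: algebraic multiplicity = 4, geometric multiplicity = 2

Determining the block sizes for each eigenvalue:
  λ = 3: with am = 4 and gm = 2, the partition is not yet determined (e.g. several partitions of 4 into 2 parts exist). Let N = A − (3)·I. Computing rank(N^1) = 2, rank(N^2) = 1, rank(N^3) = 0; the number of blocks of size ≥ j is rank(N^{j−1}) − rank(N^j), giving [2, 1, 1]. So we have 1 block(s) of size 3, 1 block(s) of size 1 → block sizes [3, 1]

Assembling the blocks gives a Jordan form
J =
  [3, 1, 0, 0]
  [0, 3, 1, 0]
  [0, 0, 3, 0]
  [0, 0, 0, 3]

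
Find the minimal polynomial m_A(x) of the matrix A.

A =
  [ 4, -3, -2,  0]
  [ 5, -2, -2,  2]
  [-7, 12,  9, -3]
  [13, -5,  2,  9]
x^2 - 10*x + 25

The characteristic polynomial is χ_A(x) = (x - 5)^4, so the eigenvalues are known. The minimal polynomial is
  m_A(x) = Π_λ (x − λ)^{k_λ}
where k_λ is the size of the *largest* Jordan block for λ (equivalently, the smallest k with (A − λI)^k v = 0 for every generalised eigenvector v of λ).

  λ = 5: largest Jordan block has size 2, contributing (x − 5)^2

So m_A(x) = (x - 5)^2 = x^2 - 10*x + 25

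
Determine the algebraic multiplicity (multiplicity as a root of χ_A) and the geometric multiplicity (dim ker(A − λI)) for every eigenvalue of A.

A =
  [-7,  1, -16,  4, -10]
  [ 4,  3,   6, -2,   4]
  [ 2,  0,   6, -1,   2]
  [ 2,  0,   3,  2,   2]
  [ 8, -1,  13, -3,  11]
λ = 3: alg = 5, geom = 3

Step 1 — factor the characteristic polynomial to read off the algebraic multiplicities:
  χ_A(x) = (x - 3)^5

Step 2 — compute geometric multiplicities via the rank-nullity identity g(λ) = n − rank(A − λI):
  rank(A − (3)·I) = 2, so dim ker(A − (3)·I) = n − 2 = 3

Summary:
  λ = 3: algebraic multiplicity = 5, geometric multiplicity = 3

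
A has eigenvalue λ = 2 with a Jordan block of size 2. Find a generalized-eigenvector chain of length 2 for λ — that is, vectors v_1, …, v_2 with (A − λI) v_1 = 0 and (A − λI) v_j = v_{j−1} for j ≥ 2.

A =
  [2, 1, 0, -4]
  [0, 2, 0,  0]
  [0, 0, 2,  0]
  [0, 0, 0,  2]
A Jordan chain for λ = 2 of length 2:
v_1 = (1, 0, 0, 0)ᵀ
v_2 = (0, 1, 0, 0)ᵀ

Let N = A − (2)·I. We want v_2 with N^2 v_2 = 0 but N^1 v_2 ≠ 0; then v_{j-1} := N · v_j for j = 2, …, 2.

Pick v_2 = (0, 1, 0, 0)ᵀ.
Then v_1 = N · v_2 = (1, 0, 0, 0)ᵀ.

Sanity check: (A − (2)·I) v_1 = (0, 0, 0, 0)ᵀ = 0. ✓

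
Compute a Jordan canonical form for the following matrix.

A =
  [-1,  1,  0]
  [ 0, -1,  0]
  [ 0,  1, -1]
J_2(-1) ⊕ J_1(-1)

The characteristic polynomial is
  det(x·I − A) = x^3 + 3*x^2 + 3*x + 1 = (x + 1)^3

Eigenvalues and multiplicities (the geometric multiplicity of λ is n − rank(A − λI), which equals the number of Jordan blocks for λ):
  λ = -1: algebraic multiplicity = 3, geometric multiplicity = 2

Determining the block sizes for each eigenvalue:
  λ = -1: 2 blocks summing to 3 forces exactly one block of size 2 and the rest size 1 → block sizes [2, 1]

Assembling the blocks gives a Jordan form
J =
  [-1,  1,  0]
  [ 0, -1,  0]
  [ 0,  0, -1]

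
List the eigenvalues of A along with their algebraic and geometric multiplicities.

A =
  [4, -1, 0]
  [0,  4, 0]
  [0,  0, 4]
λ = 4: alg = 3, geom = 2

Step 1 — factor the characteristic polynomial to read off the algebraic multiplicities:
  χ_A(x) = (x - 4)^3

Step 2 — compute geometric multiplicities via the rank-nullity identity g(λ) = n − rank(A − λI):
  rank(A − (4)·I) = 1, so dim ker(A − (4)·I) = n − 1 = 2

Summary:
  λ = 4: algebraic multiplicity = 3, geometric multiplicity = 2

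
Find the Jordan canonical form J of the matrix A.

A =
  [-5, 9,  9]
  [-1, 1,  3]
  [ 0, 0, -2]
J_2(-2) ⊕ J_1(-2)

The characteristic polynomial is
  det(x·I − A) = x^3 + 6*x^2 + 12*x + 8 = (x + 2)^3

Eigenvalues and multiplicities (the geometric multiplicity of λ is n − rank(A − λI), which equals the number of Jordan blocks for λ):
  λ = -2: algebraic multiplicity = 3, geometric multiplicity = 2

Determining the block sizes for each eigenvalue:
  λ = -2: 2 blocks summing to 3 forces exactly one block of size 2 and the rest size 1 → block sizes [2, 1]

Assembling the blocks gives a Jordan form
J =
  [-2,  1,  0]
  [ 0, -2,  0]
  [ 0,  0, -2]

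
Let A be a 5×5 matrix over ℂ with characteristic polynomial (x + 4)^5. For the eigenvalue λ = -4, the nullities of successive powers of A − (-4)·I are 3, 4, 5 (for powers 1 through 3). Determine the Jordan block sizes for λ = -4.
Block sizes for λ = -4: [3, 1, 1]

From the dimensions of kernels of powers, the number of Jordan blocks of size at least j is d_j − d_{j−1} where d_j = dim ker(N^j) (with d_0 = 0). Computing the differences gives [3, 1, 1].
The number of blocks of size exactly k is (#blocks of size ≥ k) − (#blocks of size ≥ k + 1), so the partition is: 2 block(s) of size 1, 1 block(s) of size 3.
In nonincreasing order the block sizes are [3, 1, 1].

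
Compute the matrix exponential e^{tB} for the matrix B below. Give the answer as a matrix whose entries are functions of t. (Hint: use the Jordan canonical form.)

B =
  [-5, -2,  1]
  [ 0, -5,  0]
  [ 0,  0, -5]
e^{tB} =
  [exp(-5*t), -2*t*exp(-5*t), t*exp(-5*t)]
  [0, exp(-5*t), 0]
  [0, 0, exp(-5*t)]

Strategy: write B = P · J · P⁻¹ where J is a Jordan canonical form, so e^{tB} = P · e^{tJ} · P⁻¹, and e^{tJ} can be computed block-by-block.

B has Jordan form
J =
  [-5,  1,  0]
  [ 0, -5,  0]
  [ 0,  0, -5]
(up to reordering of blocks).

Per-block formulas:
  For a 2×2 Jordan block J_2(-5): exp(t · J_2(-5)) = e^(-5t)·(I + t·N), where N is the 2×2 nilpotent shift.
  For a 1×1 block at λ = -5: exp(t · [-5]) = [e^(-5t)].

After assembling e^{tJ} and conjugating by P, we get:

e^{tB} =
  [exp(-5*t), -2*t*exp(-5*t), t*exp(-5*t)]
  [0, exp(-5*t), 0]
  [0, 0, exp(-5*t)]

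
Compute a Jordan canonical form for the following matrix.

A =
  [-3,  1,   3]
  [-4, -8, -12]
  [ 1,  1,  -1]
J_2(-4) ⊕ J_1(-4)

The characteristic polynomial is
  det(x·I − A) = x^3 + 12*x^2 + 48*x + 64 = (x + 4)^3

Eigenvalues and multiplicities (the geometric multiplicity of λ is n − rank(A − λI), which equals the number of Jordan blocks for λ):
  λ = -4: algebraic multiplicity = 3, geometric multiplicity = 2

Determining the block sizes for each eigenvalue:
  λ = -4: 2 blocks summing to 3 forces exactly one block of size 2 and the rest size 1 → block sizes [2, 1]

Assembling the blocks gives a Jordan form
J =
  [-4,  1,  0]
  [ 0, -4,  0]
  [ 0,  0, -4]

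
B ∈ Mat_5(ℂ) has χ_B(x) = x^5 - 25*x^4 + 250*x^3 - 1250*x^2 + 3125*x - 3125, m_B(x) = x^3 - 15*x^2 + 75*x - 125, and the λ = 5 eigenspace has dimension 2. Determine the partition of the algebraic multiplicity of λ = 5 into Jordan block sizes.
Block sizes for λ = 5: [3, 2]

Step 1 — from the characteristic polynomial, algebraic multiplicity of λ = 5 is 5. From dim ker(B − (5)·I) = 2, there are exactly 2 Jordan blocks for λ = 5.
Step 2 — from the minimal polynomial, the factor (x − 5)^3 tells us the largest block for λ = 5 has size 3.
Step 3 — with total size 5, 2 blocks, and largest block 3, the block sizes (in nonincreasing order) are [3, 2].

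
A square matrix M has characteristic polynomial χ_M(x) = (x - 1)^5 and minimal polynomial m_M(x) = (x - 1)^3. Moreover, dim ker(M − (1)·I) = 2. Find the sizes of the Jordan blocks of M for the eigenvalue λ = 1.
Block sizes for λ = 1: [3, 2]

Step 1 — from the characteristic polynomial, algebraic multiplicity of λ = 1 is 5. From dim ker(M − (1)·I) = 2, there are exactly 2 Jordan blocks for λ = 1.
Step 2 — from the minimal polynomial, the factor (x − 1)^3 tells us the largest block for λ = 1 has size 3.
Step 3 — with total size 5, 2 blocks, and largest block 3, the block sizes (in nonincreasing order) are [3, 2].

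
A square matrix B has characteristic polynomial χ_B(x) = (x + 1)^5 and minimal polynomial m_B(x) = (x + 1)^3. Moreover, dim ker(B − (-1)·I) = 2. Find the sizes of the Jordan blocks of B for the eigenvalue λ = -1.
Block sizes for λ = -1: [3, 2]

Step 1 — from the characteristic polynomial, algebraic multiplicity of λ = -1 is 5. From dim ker(B − (-1)·I) = 2, there are exactly 2 Jordan blocks for λ = -1.
Step 2 — from the minimal polynomial, the factor (x + 1)^3 tells us the largest block for λ = -1 has size 3.
Step 3 — with total size 5, 2 blocks, and largest block 3, the block sizes (in nonincreasing order) are [3, 2].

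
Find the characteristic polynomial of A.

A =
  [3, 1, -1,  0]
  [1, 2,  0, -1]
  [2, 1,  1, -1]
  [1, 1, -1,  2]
x^4 - 8*x^3 + 24*x^2 - 32*x + 16

Expanding det(x·I − A) (e.g. by cofactor expansion or by noting that A is similar to its Jordan form J, which has the same characteristic polynomial as A) gives
  χ_A(x) = x^4 - 8*x^3 + 24*x^2 - 32*x + 16
which factors as (x - 2)^4. The eigenvalues (with algebraic multiplicities) are λ = 2 with multiplicity 4.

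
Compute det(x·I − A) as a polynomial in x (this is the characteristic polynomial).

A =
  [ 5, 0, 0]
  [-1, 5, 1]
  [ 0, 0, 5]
x^3 - 15*x^2 + 75*x - 125

Expanding det(x·I − A) (e.g. by cofactor expansion or by noting that A is similar to its Jordan form J, which has the same characteristic polynomial as A) gives
  χ_A(x) = x^3 - 15*x^2 + 75*x - 125
which factors as (x - 5)^3. The eigenvalues (with algebraic multiplicities) are λ = 5 with multiplicity 3.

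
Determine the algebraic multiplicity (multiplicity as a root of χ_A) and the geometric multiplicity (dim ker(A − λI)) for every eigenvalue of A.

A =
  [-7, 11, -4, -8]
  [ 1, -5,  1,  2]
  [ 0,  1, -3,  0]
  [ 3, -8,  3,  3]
λ = -3: alg = 4, geom = 2

Step 1 — factor the characteristic polynomial to read off the algebraic multiplicities:
  χ_A(x) = (x + 3)^4

Step 2 — compute geometric multiplicities via the rank-nullity identity g(λ) = n − rank(A − λI):
  rank(A − (-3)·I) = 2, so dim ker(A − (-3)·I) = n − 2 = 2

Summary:
  λ = -3: algebraic multiplicity = 4, geometric multiplicity = 2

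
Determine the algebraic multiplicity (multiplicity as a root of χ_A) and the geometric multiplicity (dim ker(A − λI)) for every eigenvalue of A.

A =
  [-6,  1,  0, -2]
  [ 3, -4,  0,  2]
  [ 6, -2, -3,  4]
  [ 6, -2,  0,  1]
λ = -3: alg = 4, geom = 3

Step 1 — factor the characteristic polynomial to read off the algebraic multiplicities:
  χ_A(x) = (x + 3)^4

Step 2 — compute geometric multiplicities via the rank-nullity identity g(λ) = n − rank(A − λI):
  rank(A − (-3)·I) = 1, so dim ker(A − (-3)·I) = n − 1 = 3

Summary:
  λ = -3: algebraic multiplicity = 4, geometric multiplicity = 3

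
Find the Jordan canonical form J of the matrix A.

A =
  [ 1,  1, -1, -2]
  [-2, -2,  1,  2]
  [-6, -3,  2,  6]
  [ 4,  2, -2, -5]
J_2(-1) ⊕ J_1(-1) ⊕ J_1(-1)

The characteristic polynomial is
  det(x·I − A) = x^4 + 4*x^3 + 6*x^2 + 4*x + 1 = (x + 1)^4

Eigenvalues and multiplicities (the geometric multiplicity of λ is n − rank(A − λI), which equals the number of Jordan blocks for λ):
  λ = -1: algebraic multiplicity = 4, geometric multiplicity = 3

Determining the block sizes for each eigenvalue:
  λ = -1: 3 blocks summing to 4 forces exactly one block of size 2 and the rest size 1 → block sizes [2, 1, 1]

Assembling the blocks gives a Jordan form
J =
  [-1,  1,  0,  0]
  [ 0, -1,  0,  0]
  [ 0,  0, -1,  0]
  [ 0,  0,  0, -1]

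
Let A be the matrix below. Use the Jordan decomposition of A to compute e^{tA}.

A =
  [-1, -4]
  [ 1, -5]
e^{tA} =
  [2*t*exp(-3*t) + exp(-3*t), -4*t*exp(-3*t)]
  [t*exp(-3*t), -2*t*exp(-3*t) + exp(-3*t)]

Strategy: write A = P · J · P⁻¹ where J is a Jordan canonical form, so e^{tA} = P · e^{tJ} · P⁻¹, and e^{tJ} can be computed block-by-block.

A has Jordan form
J =
  [-3,  1]
  [ 0, -3]
(up to reordering of blocks).

Per-block formulas:
  For a 2×2 Jordan block J_2(-3): exp(t · J_2(-3)) = e^(-3t)·(I + t·N), where N is the 2×2 nilpotent shift.

After assembling e^{tJ} and conjugating by P, we get:

e^{tA} =
  [2*t*exp(-3*t) + exp(-3*t), -4*t*exp(-3*t)]
  [t*exp(-3*t), -2*t*exp(-3*t) + exp(-3*t)]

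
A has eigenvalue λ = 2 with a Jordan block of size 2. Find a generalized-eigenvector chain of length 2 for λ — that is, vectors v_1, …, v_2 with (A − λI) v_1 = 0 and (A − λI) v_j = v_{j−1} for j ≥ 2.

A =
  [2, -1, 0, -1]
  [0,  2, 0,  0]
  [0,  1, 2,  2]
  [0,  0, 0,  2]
A Jordan chain for λ = 2 of length 2:
v_1 = (-1, 0, 1, 0)ᵀ
v_2 = (0, 1, 0, 0)ᵀ

Let N = A − (2)·I. We want v_2 with N^2 v_2 = 0 but N^1 v_2 ≠ 0; then v_{j-1} := N · v_j for j = 2, …, 2.

Pick v_2 = (0, 1, 0, 0)ᵀ.
Then v_1 = N · v_2 = (-1, 0, 1, 0)ᵀ.

Sanity check: (A − (2)·I) v_1 = (0, 0, 0, 0)ᵀ = 0. ✓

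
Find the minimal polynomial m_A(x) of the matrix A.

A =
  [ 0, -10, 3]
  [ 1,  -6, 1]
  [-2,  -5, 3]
x^3 + 3*x^2 + 3*x + 1

The characteristic polynomial is χ_A(x) = (x + 1)^3, so the eigenvalues are known. The minimal polynomial is
  m_A(x) = Π_λ (x − λ)^{k_λ}
where k_λ is the size of the *largest* Jordan block for λ (equivalently, the smallest k with (A − λI)^k v = 0 for every generalised eigenvector v of λ).

  λ = -1: largest Jordan block has size 3, contributing (x + 1)^3

So m_A(x) = (x + 1)^3 = x^3 + 3*x^2 + 3*x + 1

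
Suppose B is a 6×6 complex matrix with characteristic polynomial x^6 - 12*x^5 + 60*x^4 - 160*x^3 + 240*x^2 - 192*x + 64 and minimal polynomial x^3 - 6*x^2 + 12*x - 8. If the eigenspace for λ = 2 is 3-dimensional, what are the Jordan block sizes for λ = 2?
Block sizes for λ = 2: [3, 2, 1]

Step 1 — from the characteristic polynomial, algebraic multiplicity of λ = 2 is 6. From dim ker(B − (2)·I) = 3, there are exactly 3 Jordan blocks for λ = 2.
Step 2 — from the minimal polynomial, the factor (x − 2)^3 tells us the largest block for λ = 2 has size 3.
Step 3 — with total size 6, 3 blocks, and largest block 3, the block sizes (in nonincreasing order) are [3, 2, 1].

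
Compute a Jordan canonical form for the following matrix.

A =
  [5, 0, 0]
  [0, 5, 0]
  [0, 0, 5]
J_1(5) ⊕ J_1(5) ⊕ J_1(5)

The characteristic polynomial is
  det(x·I − A) = x^3 - 15*x^2 + 75*x - 125 = (x - 5)^3

Eigenvalues and multiplicities (the geometric multiplicity of λ is n − rank(A − λI), which equals the number of Jordan blocks for λ):
  λ = 5: algebraic multiplicity = 3, geometric multiplicity = 3

Determining the block sizes for each eigenvalue:
  λ = 5: gm = am = 3, so every block has size 1 → block sizes [1, 1, 1]

Assembling the blocks gives a Jordan form
J =
  [5, 0, 0]
  [0, 5, 0]
  [0, 0, 5]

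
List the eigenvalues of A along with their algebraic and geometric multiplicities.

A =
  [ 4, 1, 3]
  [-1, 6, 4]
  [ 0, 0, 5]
λ = 5: alg = 3, geom = 1

Step 1 — factor the characteristic polynomial to read off the algebraic multiplicities:
  χ_A(x) = (x - 5)^3

Step 2 — compute geometric multiplicities via the rank-nullity identity g(λ) = n − rank(A − λI):
  rank(A − (5)·I) = 2, so dim ker(A − (5)·I) = n − 2 = 1

Summary:
  λ = 5: algebraic multiplicity = 3, geometric multiplicity = 1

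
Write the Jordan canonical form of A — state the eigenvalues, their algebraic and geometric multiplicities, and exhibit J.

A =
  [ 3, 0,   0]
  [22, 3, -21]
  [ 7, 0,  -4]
J_1(-4) ⊕ J_2(3)

The characteristic polynomial is
  det(x·I − A) = x^3 - 2*x^2 - 15*x + 36 = (x - 3)^2*(x + 4)

Eigenvalues and multiplicities (the geometric multiplicity of λ is n − rank(A − λI), which equals the number of Jordan blocks for λ):
  λ = -4: algebraic multiplicity = 1, geometric multiplicity = 1
  λ = 3: algebraic multiplicity = 2, geometric multiplicity = 1

Determining the block sizes for each eigenvalue:
  λ = -4: one block (gm = 1), so the single block has size am = 1 → block sizes [1]
  λ = 3: one block (gm = 1), so the single block has size am = 2 → block sizes [2]

Assembling the blocks gives a Jordan form
J =
  [-4, 0, 0]
  [ 0, 3, 1]
  [ 0, 0, 3]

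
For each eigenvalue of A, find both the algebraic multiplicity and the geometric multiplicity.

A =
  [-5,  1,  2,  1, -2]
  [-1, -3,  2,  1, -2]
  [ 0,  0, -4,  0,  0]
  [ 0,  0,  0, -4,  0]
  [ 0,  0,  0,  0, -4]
λ = -4: alg = 5, geom = 4

Step 1 — factor the characteristic polynomial to read off the algebraic multiplicities:
  χ_A(x) = (x + 4)^5

Step 2 — compute geometric multiplicities via the rank-nullity identity g(λ) = n − rank(A − λI):
  rank(A − (-4)·I) = 1, so dim ker(A − (-4)·I) = n − 1 = 4

Summary:
  λ = -4: algebraic multiplicity = 5, geometric multiplicity = 4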